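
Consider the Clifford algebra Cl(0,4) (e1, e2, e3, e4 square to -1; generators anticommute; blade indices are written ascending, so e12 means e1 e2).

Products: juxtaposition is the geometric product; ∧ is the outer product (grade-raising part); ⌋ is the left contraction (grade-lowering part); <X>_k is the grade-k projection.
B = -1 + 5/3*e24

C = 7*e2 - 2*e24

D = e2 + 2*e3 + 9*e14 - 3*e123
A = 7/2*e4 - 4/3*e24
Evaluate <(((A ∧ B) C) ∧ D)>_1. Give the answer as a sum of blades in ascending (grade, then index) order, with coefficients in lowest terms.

step 1: -7/2*e4 + 4/3*e24
step 2: 8/3 + 7*e2 + 28/3*e4 + 49/2*e24
step 3: 8/3*e2 + 16/3*e3 + 24*e14 + 14*e23 - 28/3*e24 - 56/3*e34 - 8*e123 - 63*e124 - 49*e234 + 28*e1234
step 4: 8/3*e2 + 16/3*e3
Answer: 8/3*e2 + 16/3*e3


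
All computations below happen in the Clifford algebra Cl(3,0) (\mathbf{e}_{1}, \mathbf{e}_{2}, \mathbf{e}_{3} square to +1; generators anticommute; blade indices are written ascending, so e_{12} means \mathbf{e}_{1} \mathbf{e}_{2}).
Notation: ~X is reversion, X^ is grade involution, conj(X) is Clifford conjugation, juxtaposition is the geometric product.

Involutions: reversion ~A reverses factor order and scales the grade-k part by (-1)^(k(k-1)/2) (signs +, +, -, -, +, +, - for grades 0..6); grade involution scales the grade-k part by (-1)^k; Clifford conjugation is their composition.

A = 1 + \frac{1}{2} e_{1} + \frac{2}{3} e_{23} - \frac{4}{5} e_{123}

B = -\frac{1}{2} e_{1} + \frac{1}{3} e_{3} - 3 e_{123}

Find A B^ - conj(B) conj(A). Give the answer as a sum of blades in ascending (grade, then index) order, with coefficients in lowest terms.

first term: \frac{53}{20} - \frac{3}{2} e_{1} - \frac{2}{9} e_{2} - \frac{1}{3} e_{3} + \frac{4}{15} e_{12} - \frac{1}{6} e_{13} + \frac{11}{10} e_{23} + \frac{10}{3} e_{123}
second term: -\frac{53}{20} - \frac{3}{2} e_{1} - \frac{2}{9} e_{2} - \frac{1}{3} e_{3} + \frac{4}{15} e_{12} - \frac{1}{6} e_{13} + \frac{11}{10} e_{23} - \frac{10}{3} e_{123}
Answer: \frac{53}{10} + \frac{20}{3} e_{123}


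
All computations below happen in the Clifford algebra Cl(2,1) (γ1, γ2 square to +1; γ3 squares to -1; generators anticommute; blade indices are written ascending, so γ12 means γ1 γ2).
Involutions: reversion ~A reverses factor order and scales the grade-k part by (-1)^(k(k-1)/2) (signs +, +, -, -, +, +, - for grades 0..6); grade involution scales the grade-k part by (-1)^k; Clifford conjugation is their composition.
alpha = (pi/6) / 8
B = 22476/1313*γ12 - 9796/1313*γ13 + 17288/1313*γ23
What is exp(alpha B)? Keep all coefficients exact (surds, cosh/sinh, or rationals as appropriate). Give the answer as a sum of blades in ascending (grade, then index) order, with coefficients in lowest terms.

B^2 term by term: the squares give (22476/1313)^2*(γ12)^2 + (-9796/1313)^2*(γ13)^2 + (17288/1313)^2*(γ23)^2 = 505170576/1723969*(-1) + 95961616/1723969*(+1) + 298874944/1723969*(+1) = -64 (each basis 2-blade squares to minus the product of its generators' squares); cross terms between blades sharing an index anticommute and cancel. So B^2 = -64.
B^2 = -64 — B^2 < 0, so the exponential closes trigonometrically: l = 8, alpha*l = pi/6, so exp(alpha B) = cos(pi/6) + (sin(pi/6)/8)*B = sqrt(3)/2 + (1/16)*B.
Answer: sqrt(3)/2 + 5619/5252*γ12 - 2449/5252*γ13 + 2161/2626*γ23


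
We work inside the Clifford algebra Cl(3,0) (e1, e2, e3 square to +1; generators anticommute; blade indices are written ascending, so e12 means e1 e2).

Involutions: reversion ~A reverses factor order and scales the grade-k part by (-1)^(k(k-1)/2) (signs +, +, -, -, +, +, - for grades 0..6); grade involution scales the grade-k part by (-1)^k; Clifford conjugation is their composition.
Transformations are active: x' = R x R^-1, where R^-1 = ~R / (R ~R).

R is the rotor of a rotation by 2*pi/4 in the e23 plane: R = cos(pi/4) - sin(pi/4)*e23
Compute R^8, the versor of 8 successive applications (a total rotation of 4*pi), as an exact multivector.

Because a rotor carries half the rotation angle, composing 8 copies of this e23-plane rotor multiplies the phase: 8*(pi/4) = 2*pi, hence R^8 = cos(2*pi) - sin(2*pi)*e23.
cos(2*pi) = 1 and sin(2*pi) = 0, so R^8 = 1. The total rotation 4*pi is 2 full turns, so every vector returns to itself, yet the rotor is +1, back on the identity sheet (an even number of 2*pi turns).
Answer: 1


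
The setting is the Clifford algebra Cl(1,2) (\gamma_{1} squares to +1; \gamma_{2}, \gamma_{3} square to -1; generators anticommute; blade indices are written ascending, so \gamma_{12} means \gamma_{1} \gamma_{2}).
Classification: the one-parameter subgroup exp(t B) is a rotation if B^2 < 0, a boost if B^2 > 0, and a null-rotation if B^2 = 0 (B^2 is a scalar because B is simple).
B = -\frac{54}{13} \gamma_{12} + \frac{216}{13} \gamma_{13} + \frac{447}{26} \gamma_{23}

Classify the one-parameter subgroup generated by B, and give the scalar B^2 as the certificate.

B^2 term by term: the squares give (-\frac{54}{13})^2*(\gamma_{12})^2 + (\frac{216}{13})^2*(\gamma_{13})^2 + (\frac{447}{26})^2*(\gamma_{23})^2 = \frac{2916}{169}*(+1) + \frac{46656}{169}*(+1) + \frac{199809}{676}*(-1) = -\frac{9}{4} (each basis 2-blade squares to minus the product of its generators' squares); cross terms between blades sharing an index anticommute and cancel. So B^2 = -\frac{9}{4}.
Answer: rotation, certificate B^2 = -\frac{9}{4}. Note: conjugating B changes its blade decomposition but never the scalar B^2 = -\frac{9}{4}, whose sign settles the classification.


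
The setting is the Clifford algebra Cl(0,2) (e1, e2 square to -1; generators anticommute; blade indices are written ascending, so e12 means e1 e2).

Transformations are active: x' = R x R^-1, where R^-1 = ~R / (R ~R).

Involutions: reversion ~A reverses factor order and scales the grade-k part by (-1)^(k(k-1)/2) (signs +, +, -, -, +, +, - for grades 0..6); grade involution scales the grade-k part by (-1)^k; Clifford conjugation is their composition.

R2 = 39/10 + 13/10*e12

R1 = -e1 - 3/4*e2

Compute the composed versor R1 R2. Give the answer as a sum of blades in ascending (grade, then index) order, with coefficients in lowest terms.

Distribute over the terms of R1 (each basis-blade product reordered to ascending indices, repeated generators contracted through their squares):
(-e1) R2 = -39/10*e1 + 13/10*e2
(-3/4*e2) R2 = -39/40*e1 - 117/40*e2
Summing the partial products and collecting blades:
Answer: -39/8*e1 - 13/8*e2


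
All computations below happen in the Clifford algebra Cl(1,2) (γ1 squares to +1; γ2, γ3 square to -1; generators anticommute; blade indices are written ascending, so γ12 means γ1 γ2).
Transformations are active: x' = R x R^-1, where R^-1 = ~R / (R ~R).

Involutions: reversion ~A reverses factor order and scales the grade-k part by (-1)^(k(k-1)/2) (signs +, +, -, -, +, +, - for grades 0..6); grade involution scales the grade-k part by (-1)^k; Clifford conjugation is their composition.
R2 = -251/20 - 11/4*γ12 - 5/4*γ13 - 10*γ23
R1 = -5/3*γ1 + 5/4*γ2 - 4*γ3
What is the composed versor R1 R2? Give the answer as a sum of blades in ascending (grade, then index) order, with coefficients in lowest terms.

Distribute over the terms of R1 (each basis-blade product reordered to ascending indices, repeated generators contracted through their squares):
(-5/3*γ1) R2 = 251/12*γ1 + 55/12*γ2 + 25/12*γ3 + 50/3*γ123
(5/4*γ2) R2 = -55/16*γ1 - 251/16*γ2 + 25/2*γ3 + 25/16*γ123
(-4*γ3) R2 = 5*γ1 + 40*γ2 + 251/5*γ3 + 11*γ123
Summing the partial products and collecting blades:
Answer: 1079/48*γ1 + 1387/48*γ2 + 3887/60*γ3 + 1403/48*γ123


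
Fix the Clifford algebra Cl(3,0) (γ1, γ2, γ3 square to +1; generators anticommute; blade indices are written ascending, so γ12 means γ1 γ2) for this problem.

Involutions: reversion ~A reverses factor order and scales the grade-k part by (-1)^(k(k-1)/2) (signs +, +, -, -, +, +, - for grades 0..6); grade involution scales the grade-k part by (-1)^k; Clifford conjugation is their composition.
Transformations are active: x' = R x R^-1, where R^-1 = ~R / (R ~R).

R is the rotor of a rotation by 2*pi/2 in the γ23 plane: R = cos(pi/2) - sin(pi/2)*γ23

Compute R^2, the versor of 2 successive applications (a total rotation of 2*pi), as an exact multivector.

Half-angle bookkeeping: 2 applications in γ23 add up to rotor phase 2*pi/2 = pi, so R^2 = cos(pi) - sin(pi)*γ23.
cos(pi) = -1 and sin(pi) = 0, so R^2 = -1. The total rotation 2*pi is 1 full turn, so every vector returns to itself, yet the rotor is -1, on the OTHER sheet of the double cover (an odd number of 2*pi turns).
Answer: -1


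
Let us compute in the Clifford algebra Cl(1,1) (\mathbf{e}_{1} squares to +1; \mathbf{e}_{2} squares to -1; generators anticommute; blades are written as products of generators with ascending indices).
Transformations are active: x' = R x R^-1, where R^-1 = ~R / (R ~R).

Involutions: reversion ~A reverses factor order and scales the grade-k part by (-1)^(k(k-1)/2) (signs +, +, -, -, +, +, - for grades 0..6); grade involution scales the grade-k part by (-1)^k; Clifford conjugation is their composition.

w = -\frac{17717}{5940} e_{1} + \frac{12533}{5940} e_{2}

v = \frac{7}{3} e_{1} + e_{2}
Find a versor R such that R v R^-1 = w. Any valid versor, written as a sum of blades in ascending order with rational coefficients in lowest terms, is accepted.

Sketch: the shared square \frac{40}{9} makes R = v + w = -\frac{3857}{5940} e_{1} + \frac{18473}{5940} e_{2} the natural versor; its sandwich fixes that direction, negates (v - w)/2, and sends v to w.
Answer: -\frac{3857}{5940} e_{1} + \frac{18473}{5940} e_{2}


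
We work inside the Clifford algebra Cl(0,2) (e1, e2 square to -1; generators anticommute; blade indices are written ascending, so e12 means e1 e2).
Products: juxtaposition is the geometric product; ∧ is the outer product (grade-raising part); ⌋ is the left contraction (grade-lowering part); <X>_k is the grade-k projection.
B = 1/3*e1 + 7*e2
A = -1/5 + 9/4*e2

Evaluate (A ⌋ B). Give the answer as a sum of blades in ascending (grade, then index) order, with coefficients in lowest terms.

step 1: -63/4 - 1/15*e1 - 7/5*e2
Answer: -63/4 - 1/15*e1 - 7/5*e2


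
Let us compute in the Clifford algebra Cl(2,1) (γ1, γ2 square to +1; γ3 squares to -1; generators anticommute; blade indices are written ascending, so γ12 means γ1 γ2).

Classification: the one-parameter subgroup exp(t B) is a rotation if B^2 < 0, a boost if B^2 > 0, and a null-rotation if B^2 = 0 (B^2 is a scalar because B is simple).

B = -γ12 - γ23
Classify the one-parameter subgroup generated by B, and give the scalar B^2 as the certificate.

B^2 term by term: the squares give (-1)^2*(γ12)^2 + (-1)^2*(γ23)^2 = 1*(-1) + 1*(+1) = 0 (each basis 2-blade squares to minus the product of its generators' squares); cross terms between blades sharing an index anticommute and cancel. So B^2 = 0.
Answer: null-rotation, certificate B^2 = 0. The scalar 0 is the complete invariant here: its sign names the subgroup type.


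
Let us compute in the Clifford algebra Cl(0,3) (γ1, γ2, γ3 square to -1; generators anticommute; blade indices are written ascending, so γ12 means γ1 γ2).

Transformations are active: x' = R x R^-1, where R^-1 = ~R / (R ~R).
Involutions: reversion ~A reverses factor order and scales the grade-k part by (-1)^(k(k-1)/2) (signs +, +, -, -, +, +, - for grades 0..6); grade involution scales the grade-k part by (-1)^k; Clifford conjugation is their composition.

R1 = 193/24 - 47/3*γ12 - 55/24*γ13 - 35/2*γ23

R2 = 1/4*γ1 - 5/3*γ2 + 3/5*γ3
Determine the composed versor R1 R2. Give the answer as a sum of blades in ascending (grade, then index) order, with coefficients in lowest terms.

Distribute over the terms of R2 (each basis-blade product reordered to ascending indices, repeated generators contracted through their squares):
R1 (1/4*γ1) = 193/96*γ1 - 47/12*γ2 - 55/96*γ3 - 35/8*γ123
R1 (-5/3*γ2) = -235/9*γ1 - 965/72*γ2 + 175/6*γ3 - 275/72*γ123
R1 (3/5*γ3) = 11/8*γ1 + 21/2*γ2 + 193/40*γ3 - 47/5*γ123
Summing the partial products and collecting blades:
Answer: -6545/288*γ1 - 491/72*γ2 + 5347/160*γ3 - 3167/180*γ123


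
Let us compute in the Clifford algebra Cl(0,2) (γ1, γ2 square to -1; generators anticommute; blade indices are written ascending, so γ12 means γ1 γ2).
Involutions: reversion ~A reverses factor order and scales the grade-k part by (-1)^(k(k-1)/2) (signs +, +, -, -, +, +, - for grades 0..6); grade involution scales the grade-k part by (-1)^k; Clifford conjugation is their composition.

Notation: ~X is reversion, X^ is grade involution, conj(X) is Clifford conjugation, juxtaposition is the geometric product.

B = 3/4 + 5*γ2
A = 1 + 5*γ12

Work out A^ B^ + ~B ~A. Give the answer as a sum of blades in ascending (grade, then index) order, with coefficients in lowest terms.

first term: 3/4 + 25*γ1 - 5*γ2 + 15/4*γ12
second term: 3/4 - 25*γ1 + 5*γ2 - 15/4*γ12
Answer: 3/2


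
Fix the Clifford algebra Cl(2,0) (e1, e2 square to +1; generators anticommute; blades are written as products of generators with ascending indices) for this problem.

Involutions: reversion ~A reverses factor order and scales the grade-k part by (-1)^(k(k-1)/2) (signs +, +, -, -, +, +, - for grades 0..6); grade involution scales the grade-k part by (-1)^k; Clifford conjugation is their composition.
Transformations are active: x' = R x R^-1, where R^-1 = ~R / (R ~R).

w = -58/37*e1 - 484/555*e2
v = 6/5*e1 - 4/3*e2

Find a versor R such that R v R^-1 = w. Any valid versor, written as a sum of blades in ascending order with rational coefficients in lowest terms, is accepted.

Construction: equal norms (both 724/225) license R = v + w = -68/185*e1 - 408/185*e2 — nothing changes along that direction, while (v - w)/2 changes sign, so v maps onto w.
Answer: -68/185*e1 - 408/185*e2


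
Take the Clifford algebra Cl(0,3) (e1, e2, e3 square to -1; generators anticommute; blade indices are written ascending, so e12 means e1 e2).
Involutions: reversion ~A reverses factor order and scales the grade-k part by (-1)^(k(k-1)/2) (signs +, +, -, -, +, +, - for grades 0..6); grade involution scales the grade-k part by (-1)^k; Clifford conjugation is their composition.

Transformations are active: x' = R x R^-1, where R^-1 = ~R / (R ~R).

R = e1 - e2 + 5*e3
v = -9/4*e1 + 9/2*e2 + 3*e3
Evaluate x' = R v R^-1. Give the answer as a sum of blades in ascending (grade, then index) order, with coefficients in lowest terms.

~R = e1 - e2 + 5*e3, and R ~R = -27, so R^-1 = ~R / (-27).
R v = -33/4 + 9/4*e12 + 57/4*e13 - 51/2*e23
Answer: 103/36*e1 - 46/9*e2 + 1/18*e3


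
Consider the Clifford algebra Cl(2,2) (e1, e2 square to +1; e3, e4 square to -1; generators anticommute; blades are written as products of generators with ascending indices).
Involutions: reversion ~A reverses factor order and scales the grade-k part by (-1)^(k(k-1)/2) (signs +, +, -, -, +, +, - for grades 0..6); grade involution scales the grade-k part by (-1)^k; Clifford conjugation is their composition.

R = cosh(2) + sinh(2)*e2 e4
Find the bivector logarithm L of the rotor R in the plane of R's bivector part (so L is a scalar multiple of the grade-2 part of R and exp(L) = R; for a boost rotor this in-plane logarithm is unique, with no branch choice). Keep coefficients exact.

The scalar part of R is cosh(2), which determines |rapidity| via cosh; the sign lives in the bivector part, and pairing them (bivector part over sinh of the rapidity = the plane) gives the unique in-plane L = rapidity * plane.
Concretely: cosh(rapidity) = cosh(2) gives rapidity = ±2, and since rapidity/sinh(rapidity) is even the sign is immaterial: L = (rapidity/sinh(rapidity)) * <R>_2 = (2/sinh(2)) * <R>_2.
Answer: 2*e2 e4


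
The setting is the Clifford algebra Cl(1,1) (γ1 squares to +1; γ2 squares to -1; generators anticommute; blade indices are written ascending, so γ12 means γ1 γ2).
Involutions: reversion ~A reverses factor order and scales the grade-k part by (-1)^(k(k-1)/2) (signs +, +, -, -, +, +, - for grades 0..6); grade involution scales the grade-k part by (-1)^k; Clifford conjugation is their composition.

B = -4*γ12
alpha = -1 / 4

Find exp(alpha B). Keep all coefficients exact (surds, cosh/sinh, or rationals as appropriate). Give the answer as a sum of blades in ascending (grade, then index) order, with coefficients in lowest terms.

B^2 = (-4)^2*(γ12)^2 = 16*(+1) = 16 (a basis 2-blade squares to minus the product of its generators' squares).
B^2 = 16 — hyperbolic case — the even/odd split gives cosh and sinh: l = 4, alpha*l = -1, so exp(alpha B) = cosh(-1) + (sinh(-1)/4)*B = cosh(1) + (-sinh(1)/4)*B.
Answer: cosh(1) + sinh(1)*γ12


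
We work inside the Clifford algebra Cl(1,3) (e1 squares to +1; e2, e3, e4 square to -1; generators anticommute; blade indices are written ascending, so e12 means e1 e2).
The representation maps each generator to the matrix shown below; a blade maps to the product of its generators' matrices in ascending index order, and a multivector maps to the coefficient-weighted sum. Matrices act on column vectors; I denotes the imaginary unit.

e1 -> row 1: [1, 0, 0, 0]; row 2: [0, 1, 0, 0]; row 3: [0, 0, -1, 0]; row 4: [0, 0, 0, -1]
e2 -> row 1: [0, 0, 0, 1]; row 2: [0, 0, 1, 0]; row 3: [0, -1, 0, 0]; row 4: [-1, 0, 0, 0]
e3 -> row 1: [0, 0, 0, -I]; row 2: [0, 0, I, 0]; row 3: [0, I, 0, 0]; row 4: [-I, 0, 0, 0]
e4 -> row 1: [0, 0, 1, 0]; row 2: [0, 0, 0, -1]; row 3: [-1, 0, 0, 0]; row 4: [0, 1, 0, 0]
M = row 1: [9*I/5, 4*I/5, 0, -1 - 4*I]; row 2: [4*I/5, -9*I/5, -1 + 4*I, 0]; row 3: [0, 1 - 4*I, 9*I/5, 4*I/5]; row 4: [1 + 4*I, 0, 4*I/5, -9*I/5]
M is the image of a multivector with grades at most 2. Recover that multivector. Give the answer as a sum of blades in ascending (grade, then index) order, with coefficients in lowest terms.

Method: the blade images are trace-orthogonal — tr(rho(e_A) rho(e_B)^-1) = 4 if A = B and 0 otherwise — and rho(e_A)^-1 = (e_A)^2 * rho(e_A) with (e_A)^2 = +1 or -1, so the coefficient of e_A in the preimage is (e_A)^2 * tr(M rho(e_A))/4.
Nonzero projections over blades of grade <= 2: e2: (e2)^2 = -1, tr(M rho(e2)) = 4, coefficient -1; e13: (e13)^2 = +1, tr(M rho(e13)) = 16, coefficient 4; e23: (e23)^2 = -1, tr(M rho(e23)) = 36/5, coefficient -9/5; e34: (e34)^2 = -1, tr(M rho(e34)) = 16/5, coefficient -4/5. Every other blade of grade <= 2 projects to 0.
Answer: -e2 + 4*e13 - 9/5*e23 - 4/5*e34


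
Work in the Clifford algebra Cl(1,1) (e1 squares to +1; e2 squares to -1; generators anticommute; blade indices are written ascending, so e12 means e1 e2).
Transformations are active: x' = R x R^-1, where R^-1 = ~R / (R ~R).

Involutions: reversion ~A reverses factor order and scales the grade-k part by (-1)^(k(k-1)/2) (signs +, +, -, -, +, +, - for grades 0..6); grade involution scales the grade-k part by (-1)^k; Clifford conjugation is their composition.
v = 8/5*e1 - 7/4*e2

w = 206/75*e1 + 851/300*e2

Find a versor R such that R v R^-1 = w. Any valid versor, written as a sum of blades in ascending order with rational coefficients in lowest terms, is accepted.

Key observation: q(v) = q(w) = -201/400 (sandwiches preserve the norm), so R = v + w = 326/75*e1 + 163/150*e2 works whenever it is invertible — the component of v along it is kept and (v - w)/2 reverses, sending v to w.
Answer: 326/75*e1 + 163/150*e2


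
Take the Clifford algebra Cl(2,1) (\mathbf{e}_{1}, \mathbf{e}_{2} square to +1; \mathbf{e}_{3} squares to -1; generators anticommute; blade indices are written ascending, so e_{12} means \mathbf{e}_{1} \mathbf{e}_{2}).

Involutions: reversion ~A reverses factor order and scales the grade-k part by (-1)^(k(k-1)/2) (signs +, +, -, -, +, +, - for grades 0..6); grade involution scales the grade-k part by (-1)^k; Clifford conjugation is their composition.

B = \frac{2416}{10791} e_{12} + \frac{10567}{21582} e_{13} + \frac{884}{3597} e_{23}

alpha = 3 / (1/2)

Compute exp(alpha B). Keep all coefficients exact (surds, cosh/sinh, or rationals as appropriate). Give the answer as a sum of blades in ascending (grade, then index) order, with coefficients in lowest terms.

B^2 term by term: the squares give (\frac{2416}{10791})^2*(e_{12})^2 + (\frac{10567}{21582})^2*(e_{13})^2 + (\frac{884}{3597})^2*(e_{23})^2 = \frac{5837056}{116445681}*(-1) + \frac{111661489}{465782724}*(+1) + \frac{781456}{12938409}*(+1) = \frac{1}{4} (each basis 2-blade squares to minus the product of its generators' squares); cross terms between blades sharing an index anticommute and cancel. So B^2 = \frac{1}{4}.
B^2 = \frac{1}{4} — B^2 > 0, so the exponential closes hyperbolically: l = \frac{1}{2}, alpha*l = 3, so exp(alpha B) = cosh(3) + (sinh(3)/(\frac{1}{2}))*B = \cosh{\left(3 \right)} + (2 \sinh{\left(3 \right)})*B.
Answer: \cosh{\left(3 \right)} + \frac{4832 \sinh{\left(3 \right)}}{10791} e_{12} + \frac{10567 \sinh{\left(3 \right)}}{10791} e_{13} + \frac{1768 \sinh{\left(3 \right)}}{3597} e_{23}


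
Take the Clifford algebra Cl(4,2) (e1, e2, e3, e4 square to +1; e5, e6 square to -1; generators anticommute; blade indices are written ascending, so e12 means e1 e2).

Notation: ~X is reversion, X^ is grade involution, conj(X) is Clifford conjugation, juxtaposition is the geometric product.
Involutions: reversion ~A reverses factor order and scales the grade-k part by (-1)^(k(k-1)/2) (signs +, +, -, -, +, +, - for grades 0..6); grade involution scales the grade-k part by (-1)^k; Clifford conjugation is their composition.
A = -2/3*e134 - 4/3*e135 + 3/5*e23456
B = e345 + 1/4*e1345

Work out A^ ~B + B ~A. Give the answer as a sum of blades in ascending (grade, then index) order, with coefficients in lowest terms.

first term: -1/3*e4 - 1/6*e5 + 4/3*e14 + 2/3*e15 - 3/5*e26 - 3/20*e126
second term: 1/3*e4 + 1/6*e5 + 4/3*e14 + 2/3*e15 - 3/5*e26 - 3/20*e126
Answer: 8/3*e14 + 4/3*e15 - 6/5*e26 - 3/10*e126


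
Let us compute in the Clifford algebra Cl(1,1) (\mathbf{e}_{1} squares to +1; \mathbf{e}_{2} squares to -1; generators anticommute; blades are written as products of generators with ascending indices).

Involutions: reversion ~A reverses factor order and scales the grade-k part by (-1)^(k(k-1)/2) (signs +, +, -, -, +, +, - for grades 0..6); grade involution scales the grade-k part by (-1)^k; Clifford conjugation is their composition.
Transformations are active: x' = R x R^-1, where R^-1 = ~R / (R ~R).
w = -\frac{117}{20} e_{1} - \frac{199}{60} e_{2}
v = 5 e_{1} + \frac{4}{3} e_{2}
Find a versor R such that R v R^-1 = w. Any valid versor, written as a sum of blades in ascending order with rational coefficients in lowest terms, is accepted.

Why this works: both vectors square to \frac{209}{9}, so q(v) = q(w) and R = v + w = -\frac{17}{20} e_{1} - \frac{119}{60} e_{2} carries v to w — its own direction survives, the complement (v - w)/2 flips.
Answer: -\frac{17}{20} e_{1} - \frac{119}{60} e_{2}


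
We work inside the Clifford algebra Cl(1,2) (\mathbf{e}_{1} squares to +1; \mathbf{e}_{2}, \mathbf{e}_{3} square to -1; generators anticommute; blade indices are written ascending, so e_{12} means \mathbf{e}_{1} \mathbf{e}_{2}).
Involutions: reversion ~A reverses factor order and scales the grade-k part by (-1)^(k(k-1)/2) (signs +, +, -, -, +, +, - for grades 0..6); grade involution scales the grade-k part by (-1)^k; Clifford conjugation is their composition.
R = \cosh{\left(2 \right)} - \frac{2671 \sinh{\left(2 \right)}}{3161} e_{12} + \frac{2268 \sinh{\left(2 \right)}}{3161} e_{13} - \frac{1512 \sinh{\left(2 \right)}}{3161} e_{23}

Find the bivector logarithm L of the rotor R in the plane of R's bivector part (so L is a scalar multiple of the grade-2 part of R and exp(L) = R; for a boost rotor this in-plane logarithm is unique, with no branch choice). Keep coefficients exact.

The scalar part of R is \cosh{\left(2 \right)}, which determines |rapidity| via cosh; the sign lives in the bivector part, and pairing them (bivector part over sinh of the rapidity = the plane) gives the unique in-plane L = rapidity * plane.
Concretely: cosh(rapidity) = \cosh{\left(2 \right)} gives rapidity = ±2, and since rapidity/sinh(rapidity) is even the sign is immaterial: L = (rapidity/sinh(rapidity)) * <R>_2 = (\frac{2}{\sinh{\left(2 \right)}}) * <R>_2.
Answer: - \frac{5342}{3161} e_{12} + \frac{4536}{3161} e_{13} - \frac{3024}{3161} e_{23}


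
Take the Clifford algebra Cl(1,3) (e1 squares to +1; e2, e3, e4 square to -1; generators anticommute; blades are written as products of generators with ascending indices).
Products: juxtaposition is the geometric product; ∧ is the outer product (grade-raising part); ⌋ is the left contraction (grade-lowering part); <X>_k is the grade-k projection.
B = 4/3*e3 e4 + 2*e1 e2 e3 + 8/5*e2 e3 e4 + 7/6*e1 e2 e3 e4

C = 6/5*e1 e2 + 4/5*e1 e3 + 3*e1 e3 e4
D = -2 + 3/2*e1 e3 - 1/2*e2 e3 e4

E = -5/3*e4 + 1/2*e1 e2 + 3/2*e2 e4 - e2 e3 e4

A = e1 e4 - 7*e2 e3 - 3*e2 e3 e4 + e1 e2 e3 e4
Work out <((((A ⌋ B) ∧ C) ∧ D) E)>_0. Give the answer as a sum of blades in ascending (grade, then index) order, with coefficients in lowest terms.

step 1: -179/30 + 35/2*e1 + 56/5*e4 + 49/6*e1 e4 + 7/6*e2 e3
step 2: -179/25*e1 e2 - 358/75*e1 e3 + 336/25*e1 e2 e4 - 447/50*e1 e3 e4
step 3: 358/25*e1 e2 + 716/75*e1 e3 - 672/25*e1 e2 e4 + 447/25*e1 e3 e4
step 4: 179/25 + 1008/25*e1 - 336/25*e4 - 673/25*e1 e2 + 1417/25*e1 e3 - 537/25*e1 e4 + 358/75*e2 e3 - 1341/50*e1 e2 e3 - 2506/75*e1 e2 e4 - 358/225*e1 e3 e4 + 447/50*e2 e3 e4 - 358/25*e1 e2 e3 e4
step 5: 179/25
Answer: 179/25


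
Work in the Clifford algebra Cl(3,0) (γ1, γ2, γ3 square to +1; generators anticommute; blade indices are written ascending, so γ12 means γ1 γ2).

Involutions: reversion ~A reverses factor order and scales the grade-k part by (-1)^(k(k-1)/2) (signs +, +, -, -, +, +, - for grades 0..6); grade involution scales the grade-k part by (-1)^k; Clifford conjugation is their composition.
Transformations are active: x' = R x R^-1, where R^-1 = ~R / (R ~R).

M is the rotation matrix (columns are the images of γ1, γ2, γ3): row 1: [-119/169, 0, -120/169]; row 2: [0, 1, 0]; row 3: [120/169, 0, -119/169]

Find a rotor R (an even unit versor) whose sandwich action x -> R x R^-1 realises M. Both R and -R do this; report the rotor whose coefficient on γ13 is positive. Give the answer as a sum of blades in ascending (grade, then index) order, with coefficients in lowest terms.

Method: write R = a + b12*γ12 + b13*γ13 + b23*γ23 with a^2 + b12^2 + b13^2 + b23^2 = 1 (so R^-1 = ~R). Expanding the columns R e_j ~R gives tr M = 4a^2 - 1 and, from the antisymmetric part, M21 - M12 = -4a*b12, M13 - M31 = 4a*b13, M32 - M23 = -4a*b23.
Here tr M = -69/169, so a^2 = (1 + tr M)/4 = 25/169 and a = ±5/13. Taking a = 5/13: M21 - M12 = 0, M13 - M31 = -240/169, M32 - M23 = 0, giving b12 = 0, b13 = -12/13, b23 = 0, i.e. R = 5/13 - 12/13*γ13.
Its γ13 coefficient is negative, so report the other preimage -R.
Answer: -5/13 + 12/13*γ13. Why the constraint matters: R and -R act identically through the sandwich — M has trace -69/169 either way — so only the sign condition on γ13 picks one of the two preimages.


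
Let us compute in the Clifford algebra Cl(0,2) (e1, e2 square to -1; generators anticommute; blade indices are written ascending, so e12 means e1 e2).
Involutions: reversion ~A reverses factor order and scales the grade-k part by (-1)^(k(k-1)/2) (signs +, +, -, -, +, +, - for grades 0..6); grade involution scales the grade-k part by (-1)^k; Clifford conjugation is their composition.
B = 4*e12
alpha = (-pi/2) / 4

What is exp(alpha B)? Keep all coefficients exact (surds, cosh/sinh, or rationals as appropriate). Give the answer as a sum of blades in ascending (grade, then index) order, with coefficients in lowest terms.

B^2 = (4)^2*(e12)^2 = 16*(-1) = -16 (a basis 2-blade squares to minus the product of its generators' squares).
B^2 = -16 — circular case — the even/odd split gives cos and sin: l = 4, alpha*l = -pi/2, so exp(alpha B) = cos(-pi/2) + (sin(-pi/2)/4)*B = 0 + (-1/4)*B.
Answer: -e12


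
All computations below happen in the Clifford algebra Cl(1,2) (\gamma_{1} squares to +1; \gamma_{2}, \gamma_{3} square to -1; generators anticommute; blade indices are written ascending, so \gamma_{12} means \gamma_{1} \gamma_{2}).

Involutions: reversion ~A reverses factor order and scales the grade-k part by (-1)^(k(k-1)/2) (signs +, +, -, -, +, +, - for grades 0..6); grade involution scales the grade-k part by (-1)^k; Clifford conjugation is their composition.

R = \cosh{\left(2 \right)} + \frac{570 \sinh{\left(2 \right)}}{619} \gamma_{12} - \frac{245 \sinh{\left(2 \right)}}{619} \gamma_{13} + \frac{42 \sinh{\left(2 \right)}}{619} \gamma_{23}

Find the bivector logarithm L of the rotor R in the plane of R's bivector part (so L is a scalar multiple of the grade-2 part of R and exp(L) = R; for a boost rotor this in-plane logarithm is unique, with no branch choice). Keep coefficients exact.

The scalar part of R is \cosh{\left(2 \right)}, which determines |rapidity| via cosh; the sign lives in the bivector part, and pairing them (bivector part over sinh of the rapidity = the plane) gives the unique in-plane L = rapidity * plane.
Concretely: cosh(rapidity) = \cosh{\left(2 \right)} gives rapidity = ±2, and since rapidity/sinh(rapidity) is even the sign is immaterial: L = (rapidity/sinh(rapidity)) * <R>_2 = (\frac{2}{\sinh{\left(2 \right)}}) * <R>_2.
Answer: \frac{1140}{619} \gamma_{12} - \frac{490}{619} \gamma_{13} + \frac{84}{619} \gamma_{23}


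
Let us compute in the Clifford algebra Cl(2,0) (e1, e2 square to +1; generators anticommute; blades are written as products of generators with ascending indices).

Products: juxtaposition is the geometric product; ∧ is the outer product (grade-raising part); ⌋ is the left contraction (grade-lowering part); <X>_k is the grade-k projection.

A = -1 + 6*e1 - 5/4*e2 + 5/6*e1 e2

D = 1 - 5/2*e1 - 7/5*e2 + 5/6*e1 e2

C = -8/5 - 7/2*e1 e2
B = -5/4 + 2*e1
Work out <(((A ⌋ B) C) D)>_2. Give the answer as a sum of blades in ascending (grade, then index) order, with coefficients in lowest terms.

step 1: 53/4 - 2*e1
step 2: -106/5 + 16/5*e1 + 7*e2 - 371/8*e1 e2
step 3: -17/48 + 2767/24*e1 - 91909/1200*e2 - 30613/600*e1 e2
step 4: -30613/600*e1 e2
Answer: -30613/600*e1 e2


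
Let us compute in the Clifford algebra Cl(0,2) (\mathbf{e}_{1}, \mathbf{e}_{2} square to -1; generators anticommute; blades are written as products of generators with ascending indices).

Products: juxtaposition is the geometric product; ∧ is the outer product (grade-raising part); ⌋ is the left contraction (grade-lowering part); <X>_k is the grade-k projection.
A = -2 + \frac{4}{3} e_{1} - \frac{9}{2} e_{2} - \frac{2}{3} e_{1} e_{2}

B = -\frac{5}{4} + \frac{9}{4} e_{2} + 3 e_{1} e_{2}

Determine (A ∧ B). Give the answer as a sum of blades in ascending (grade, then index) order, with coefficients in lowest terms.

step 1: \frac{5}{2} - \frac{5}{3} e_{1} + \frac{9}{8} e_{2} - \frac{13}{6} e_{1} e_{2}
Answer: \frac{5}{2} - \frac{5}{3} e_{1} + \frac{9}{8} e_{2} - \frac{13}{6} e_{1} e_{2}


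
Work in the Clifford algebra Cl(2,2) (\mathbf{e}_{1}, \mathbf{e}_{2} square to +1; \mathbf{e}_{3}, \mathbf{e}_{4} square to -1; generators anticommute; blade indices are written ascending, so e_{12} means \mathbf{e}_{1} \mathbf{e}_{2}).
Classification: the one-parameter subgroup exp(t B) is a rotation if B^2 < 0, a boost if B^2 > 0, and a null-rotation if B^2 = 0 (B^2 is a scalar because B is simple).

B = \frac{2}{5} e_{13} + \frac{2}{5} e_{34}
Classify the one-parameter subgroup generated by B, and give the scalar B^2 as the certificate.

B^2 term by term: the squares give (\frac{2}{5})^2*(e_{13})^2 + (\frac{2}{5})^2*(e_{34})^2 = \frac{4}{25}*(+1) + \frac{4}{25}*(-1) = 0 (each basis 2-blade squares to minus the product of its generators' squares); cross terms between blades sharing an index anticommute and cancel. So B^2 = 0.
Answer: null-rotation, certificate B^2 = 0. Because 0 is invariant under every versor sandwich, the classification follows from its sign alone.


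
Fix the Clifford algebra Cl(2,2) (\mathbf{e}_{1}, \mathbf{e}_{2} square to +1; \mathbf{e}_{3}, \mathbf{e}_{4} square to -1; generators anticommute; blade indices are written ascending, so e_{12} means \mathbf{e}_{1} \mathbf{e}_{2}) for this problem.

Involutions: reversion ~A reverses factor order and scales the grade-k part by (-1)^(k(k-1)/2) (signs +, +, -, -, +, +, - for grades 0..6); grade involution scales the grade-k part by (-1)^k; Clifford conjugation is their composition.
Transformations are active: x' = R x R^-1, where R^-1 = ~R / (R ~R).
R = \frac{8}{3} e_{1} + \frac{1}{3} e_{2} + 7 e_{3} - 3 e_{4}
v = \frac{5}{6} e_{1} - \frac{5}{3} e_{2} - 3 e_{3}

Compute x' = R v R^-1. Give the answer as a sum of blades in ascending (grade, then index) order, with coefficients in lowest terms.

~R = \frac{8}{3} e_{1} + \frac{1}{3} e_{2} + 7 e_{3} - 3 e_{4}, and R ~R = -\frac{457}{9}, so R^-1 = ~R / (-\frac{457}{9}).
R v = \frac{68}{3} - \frac{85}{18} e_{12} - \frac{83}{6} e_{13} + \frac{5}{2} e_{14} + \frac{32}{3} e_{23} - 5 e_{24} - 9 e_{34}
Answer: -\frac{8813}{2742} e_{1} + \frac{1877}{1371} e_{2} - \frac{1485}{457} e_{3} + \frac{1224}{457} e_{4}


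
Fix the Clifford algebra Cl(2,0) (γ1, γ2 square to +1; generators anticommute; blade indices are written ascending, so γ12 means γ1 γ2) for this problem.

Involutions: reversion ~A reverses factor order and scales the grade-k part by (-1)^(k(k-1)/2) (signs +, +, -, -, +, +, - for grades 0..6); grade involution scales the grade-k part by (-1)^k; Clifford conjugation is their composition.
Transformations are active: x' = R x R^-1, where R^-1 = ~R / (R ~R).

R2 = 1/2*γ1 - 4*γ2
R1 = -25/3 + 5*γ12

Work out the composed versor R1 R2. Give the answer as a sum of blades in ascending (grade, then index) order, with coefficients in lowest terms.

Distribute over the terms of R1 (each basis-blade product reordered to ascending indices, repeated generators contracted through their squares):
(-25/3) R2 = -25/6*γ1 + 100/3*γ2
(5*γ12) R2 = -20*γ1 - 5/2*γ2
Summing the partial products and collecting blades:
Answer: -145/6*γ1 + 185/6*γ2


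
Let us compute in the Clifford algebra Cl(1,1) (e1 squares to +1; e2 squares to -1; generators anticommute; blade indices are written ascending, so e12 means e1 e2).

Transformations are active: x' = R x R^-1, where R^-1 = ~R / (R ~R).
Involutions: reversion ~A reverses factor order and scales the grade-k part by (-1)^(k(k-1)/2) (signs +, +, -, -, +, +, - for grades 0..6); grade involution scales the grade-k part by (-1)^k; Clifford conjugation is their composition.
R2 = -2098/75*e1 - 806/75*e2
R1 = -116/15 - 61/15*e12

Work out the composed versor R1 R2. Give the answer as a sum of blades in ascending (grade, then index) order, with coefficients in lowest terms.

Distribute over the terms of R1 (each basis-blade product reordered to ascending indices, repeated generators contracted through their squares):
(-116/15) R2 = 243368/1125*e1 + 93496/1125*e2
(-61/15*e12) R2 = -49166/1125*e1 - 127978/1125*e2
Summing the partial products and collecting blades:
Answer: 21578/125*e1 - 11494/375*e2


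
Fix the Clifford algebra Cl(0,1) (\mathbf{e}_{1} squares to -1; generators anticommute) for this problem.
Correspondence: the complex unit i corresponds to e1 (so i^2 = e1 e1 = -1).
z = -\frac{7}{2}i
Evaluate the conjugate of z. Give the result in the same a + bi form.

In blades: z = -\frac{7}{2} e_{1}.
Conjugation here is Clifford conjugation: the scalar is fixed and the grade-1 and grade-2 blades all flip sign, giving \frac{7}{2} e_{1}; translating back:
Answer: \frac{7}{2}i


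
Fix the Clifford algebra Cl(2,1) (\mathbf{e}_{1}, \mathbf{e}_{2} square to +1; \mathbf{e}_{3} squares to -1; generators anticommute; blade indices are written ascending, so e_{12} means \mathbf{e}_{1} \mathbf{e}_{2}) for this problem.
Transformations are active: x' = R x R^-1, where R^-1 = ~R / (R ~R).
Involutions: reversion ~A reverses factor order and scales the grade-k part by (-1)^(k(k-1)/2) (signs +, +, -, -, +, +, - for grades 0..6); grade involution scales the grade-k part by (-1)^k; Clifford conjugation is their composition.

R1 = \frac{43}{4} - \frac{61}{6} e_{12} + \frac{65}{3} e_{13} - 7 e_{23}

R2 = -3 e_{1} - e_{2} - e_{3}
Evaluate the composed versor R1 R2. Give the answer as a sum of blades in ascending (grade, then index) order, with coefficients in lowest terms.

Distribute over the terms of R2 (each basis-blade product reordered to ascending indices, repeated generators contracted through their squares):
R1 (-3 e_{1}) = -\frac{129}{4} e_{1} - \frac{61}{2} e_{2} + 65 e_{3} + 21 e_{123}
R1 (-e_{2}) = \frac{61}{6} e_{1} - \frac{43}{4} e_{2} - 7 e_{3} + \frac{65}{3} e_{123}
R1 (-e_{3}) = \frac{65}{3} e_{1} - 7 e_{2} - \frac{43}{4} e_{3} + \frac{61}{6} e_{123}
Summing the partial products and collecting blades:
Answer: -\frac{5}{12} e_{1} - \frac{193}{4} e_{2} + \frac{189}{4} e_{3} + \frac{317}{6} e_{123}


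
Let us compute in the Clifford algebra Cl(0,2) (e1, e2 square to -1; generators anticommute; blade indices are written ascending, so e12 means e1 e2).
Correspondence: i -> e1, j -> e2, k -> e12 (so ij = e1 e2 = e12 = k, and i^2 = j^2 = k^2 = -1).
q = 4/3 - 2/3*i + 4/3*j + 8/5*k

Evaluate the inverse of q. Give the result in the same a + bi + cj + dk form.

In blades: q = 4/3 - 2/3*e1 + 4/3*e2 + 8/5*e12.
With qbar = 4/3 + 2/3*e1 - 4/3*e2 - 8/5*e12 (scalar fixed, mapped units negated), q qbar = 164/25 (the sum of squared coefficients), so q^-1 = qbar / (164/25) = 25/123 + 25/246*e1 - 25/123*e2 - 10/41*e12; translating back:
Answer: 25/123 + 25/246*i - 25/123*j - 10/41*k


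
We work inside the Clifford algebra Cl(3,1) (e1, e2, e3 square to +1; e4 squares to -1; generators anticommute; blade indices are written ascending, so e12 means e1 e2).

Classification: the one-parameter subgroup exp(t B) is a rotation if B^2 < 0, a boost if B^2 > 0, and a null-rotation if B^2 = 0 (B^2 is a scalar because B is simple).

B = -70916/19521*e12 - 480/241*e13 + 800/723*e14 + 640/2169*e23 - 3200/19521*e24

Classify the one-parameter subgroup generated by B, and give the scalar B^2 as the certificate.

B^2 term by term: the squares give (-70916/19521)^2*(e12)^2 + (-480/241)^2*(e13)^2 + (800/723)^2*(e14)^2 + (640/2169)^2*(e23)^2 + (-3200/19521)^2*(e24)^2 = 5029079056/381069441*(-1) + 230400/58081*(-1) + 640000/522729*(+1) + 409600/4704561*(-1) + 10240000/381069441*(+1) = -16 (each basis 2-blade squares to minus the product of its generators' squares); cross terms between blades sharing an index anticommute and cancel; the commuting (index-disjoint) pairs give grade-4 terms 2*c*c'*(blade product), which cancel blade by blade — e1234: -1024000/1568187 + 1024000/1568187 = 0 — confirming B is simple. So B^2 = -16.
Answer: rotation, certificate B^2 = -16. Check the certificate: B^2 = -16, and that sign is decisive whatever form B takes.


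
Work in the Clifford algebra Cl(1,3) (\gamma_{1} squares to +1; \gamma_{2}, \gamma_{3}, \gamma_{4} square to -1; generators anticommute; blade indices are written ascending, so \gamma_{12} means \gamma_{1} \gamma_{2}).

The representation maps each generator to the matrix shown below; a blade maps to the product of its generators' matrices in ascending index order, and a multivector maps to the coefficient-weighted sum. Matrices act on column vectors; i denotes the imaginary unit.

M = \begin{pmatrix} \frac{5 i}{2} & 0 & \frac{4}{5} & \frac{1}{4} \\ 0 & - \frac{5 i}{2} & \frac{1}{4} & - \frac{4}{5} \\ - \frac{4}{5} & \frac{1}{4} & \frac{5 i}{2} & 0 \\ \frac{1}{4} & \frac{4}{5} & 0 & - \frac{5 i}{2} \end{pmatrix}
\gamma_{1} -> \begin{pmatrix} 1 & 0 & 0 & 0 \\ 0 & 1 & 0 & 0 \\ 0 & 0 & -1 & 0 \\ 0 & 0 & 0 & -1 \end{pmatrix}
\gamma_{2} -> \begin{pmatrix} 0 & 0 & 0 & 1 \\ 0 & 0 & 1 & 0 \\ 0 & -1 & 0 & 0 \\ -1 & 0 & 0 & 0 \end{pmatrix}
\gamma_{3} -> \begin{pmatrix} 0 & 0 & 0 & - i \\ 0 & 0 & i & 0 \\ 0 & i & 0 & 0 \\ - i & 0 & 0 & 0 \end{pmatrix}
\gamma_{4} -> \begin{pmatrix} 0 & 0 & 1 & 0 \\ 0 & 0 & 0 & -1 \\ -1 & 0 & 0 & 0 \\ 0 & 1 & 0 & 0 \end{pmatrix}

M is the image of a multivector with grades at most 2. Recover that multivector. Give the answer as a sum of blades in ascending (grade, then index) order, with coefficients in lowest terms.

Method: the blade images are trace-orthogonal — tr(rho(e_A) rho(e_B)^-1) = 4 if A = B and 0 otherwise — and rho(e_A)^-1 = (e_A)^2 * rho(e_A) with (e_A)^2 = +1 or -1, so the coefficient of e_A in the preimage is (e_A)^2 * tr(M rho(e_A))/4.
Nonzero projections over blades of grade <= 2: \gamma_{4}: (\gamma_{4})^2 = -1, tr(M rho(\gamma_{4})) = - \frac{16}{5}, coefficient \frac{4}{5}; \gamma_{12}: (\gamma_{12})^2 = +1, tr(M rho(\gamma_{12})) = 1, coefficient \frac{1}{4}; \gamma_{23}: (\gamma_{23})^2 = -1, tr(M rho(\gamma_{23})) = 10, coefficient -\frac{5}{2}. Every other blade of grade <= 2 projects to 0.
Answer: \frac{4}{5} \gamma_{4} + \frac{1}{4} \gamma_{12} - \frac{5}{2} \gamma_{23}
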